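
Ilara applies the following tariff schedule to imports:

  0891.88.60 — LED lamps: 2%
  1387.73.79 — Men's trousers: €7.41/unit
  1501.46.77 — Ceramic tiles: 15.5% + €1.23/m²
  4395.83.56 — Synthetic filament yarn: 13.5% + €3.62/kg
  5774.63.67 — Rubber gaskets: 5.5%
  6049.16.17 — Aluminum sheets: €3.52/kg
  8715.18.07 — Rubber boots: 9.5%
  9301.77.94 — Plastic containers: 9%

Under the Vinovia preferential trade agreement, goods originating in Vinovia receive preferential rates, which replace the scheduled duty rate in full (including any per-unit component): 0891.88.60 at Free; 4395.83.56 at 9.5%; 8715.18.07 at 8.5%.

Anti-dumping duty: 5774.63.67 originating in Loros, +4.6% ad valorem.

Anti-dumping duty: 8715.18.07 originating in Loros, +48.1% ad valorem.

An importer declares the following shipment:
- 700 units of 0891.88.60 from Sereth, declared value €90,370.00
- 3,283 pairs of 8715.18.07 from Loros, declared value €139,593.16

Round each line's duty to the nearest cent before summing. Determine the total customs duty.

€82,213.06

Line 1 (0891.88.60, Sereth, 700 units, €90,370.00):
Base rate for 0891.88.60 is 2%.
0891.88.60 has an FTA preferential rate, but origin Sereth is not Vinovia; base rate stands.
Duty = €90,370.00 × 2% = €1,807.40.
Line 2 (8715.18.07, Loros, 3,283 pairs, €139,593.16):
Base rate for 8715.18.07 is 9.5%.
8715.18.07 has an FTA preferential rate, but origin Loros is not Vinovia; base rate stands.
Additional duty on 8715.18.07 from Loros: +48.1%. Applied ad valorem rate: 9.5% + 48.1% = 57.6%.
Duty = €139,593.16 × 57.6% = €80,405.66.
Total = €1,807.40 + €80,405.66 = €82,213.06.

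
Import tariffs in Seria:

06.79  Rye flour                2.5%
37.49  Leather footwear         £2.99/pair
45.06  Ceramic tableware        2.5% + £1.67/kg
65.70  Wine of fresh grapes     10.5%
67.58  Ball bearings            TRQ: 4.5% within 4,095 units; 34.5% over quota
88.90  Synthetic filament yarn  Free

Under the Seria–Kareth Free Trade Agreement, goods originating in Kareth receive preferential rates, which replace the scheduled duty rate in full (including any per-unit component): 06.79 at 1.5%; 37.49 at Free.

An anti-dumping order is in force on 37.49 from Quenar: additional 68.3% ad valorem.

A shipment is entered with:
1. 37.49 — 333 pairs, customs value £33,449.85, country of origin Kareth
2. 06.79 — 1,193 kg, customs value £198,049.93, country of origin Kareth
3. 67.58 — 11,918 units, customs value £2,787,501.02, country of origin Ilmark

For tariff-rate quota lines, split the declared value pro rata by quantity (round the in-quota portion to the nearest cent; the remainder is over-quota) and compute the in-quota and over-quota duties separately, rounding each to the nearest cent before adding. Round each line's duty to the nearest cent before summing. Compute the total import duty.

£677,324.74

Line 1 (37.49, Kareth, 333 pairs, £33,449.85):
Base rate for 37.49 is £2.99/pair.
Origin Kareth qualifies under the Seria–Kareth agreement and 37.49 is covered: preferential rate Free applies instead.
The additional-duty order on 37.49 targets Quenar, not Kareth; it does not apply.
Duty = £33,449.85 × 0% = £0.00.
Line 2 (06.79, Kareth, 1,193 kg, £198,049.93):
Base rate for 06.79 is 2.5%.
Origin Kareth qualifies under the Seria–Kareth agreement and 06.79 is covered: preferential rate 1.5% applies instead.
Duty = £198,049.93 × 1.5% = £2,970.75.
Line 3 (67.58, Ilmark, 11,918 units, £2,787,501.02):
Code 67.58 is under a tariff-rate quota (threshold 4,095 units). In-quota: 4,095 units at 4.5%; over-quota: 7,823 units at 34.5%.
Pro-rata value split: in-quota = £2,787,501.02 × 4,095/11,918 = £957,779.55; over-quota = £2,787,501.02 − £957,779.55 = £1,829,721.47.
In-quota duty = £957,779.55 × 4.5% = £43,100.08. Over-quota duty = £1,829,721.47 × 34.5% = £631,253.91.
Line duty = £43,100.08 + £631,253.91 = £674,353.99.
Total = £0.00 + £2,970.75 + £674,353.99 = £677,324.74.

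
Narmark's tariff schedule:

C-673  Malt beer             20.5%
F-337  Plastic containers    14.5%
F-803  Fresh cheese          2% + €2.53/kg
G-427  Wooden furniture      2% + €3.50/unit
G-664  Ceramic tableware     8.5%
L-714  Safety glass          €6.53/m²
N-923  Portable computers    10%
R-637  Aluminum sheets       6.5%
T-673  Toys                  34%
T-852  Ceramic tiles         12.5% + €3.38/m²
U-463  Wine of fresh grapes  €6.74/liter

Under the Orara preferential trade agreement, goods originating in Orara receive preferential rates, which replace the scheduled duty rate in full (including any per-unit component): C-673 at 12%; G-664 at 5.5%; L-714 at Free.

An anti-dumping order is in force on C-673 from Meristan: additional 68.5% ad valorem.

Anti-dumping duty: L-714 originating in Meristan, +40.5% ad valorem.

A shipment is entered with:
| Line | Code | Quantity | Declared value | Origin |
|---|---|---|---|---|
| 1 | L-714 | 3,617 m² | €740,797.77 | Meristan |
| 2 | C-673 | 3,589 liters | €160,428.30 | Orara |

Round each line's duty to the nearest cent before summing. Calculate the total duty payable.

Line 1 (L-714, Meristan, 3,617 m², €740,797.77):
Base rate for L-714 is €6.53/m².
L-714 has an FTA preferential rate, but origin Meristan is not Orara; base rate stands.
Additional duty on L-714 from Meristan: +40.5% ad valorem. Applied ad valorem rate = 40.5%.
Duty = €740,797.77 × 40.5% + 3,617 × €6.53 = €323,642.11.
Line 2 (C-673, Orara, 3,589 liters, €160,428.30):
Base rate for C-673 is 20.5%.
Origin Orara qualifies under the Narmark–Orara agreement and C-673 is covered: preferential rate 12% applies instead.
The additional-duty order on C-673 targets Meristan, not Orara; it does not apply.
Duty = €160,428.30 × 12% = €19,251.40.
Total = €323,642.11 + €19,251.40 = €342,893.51.

€342,893.51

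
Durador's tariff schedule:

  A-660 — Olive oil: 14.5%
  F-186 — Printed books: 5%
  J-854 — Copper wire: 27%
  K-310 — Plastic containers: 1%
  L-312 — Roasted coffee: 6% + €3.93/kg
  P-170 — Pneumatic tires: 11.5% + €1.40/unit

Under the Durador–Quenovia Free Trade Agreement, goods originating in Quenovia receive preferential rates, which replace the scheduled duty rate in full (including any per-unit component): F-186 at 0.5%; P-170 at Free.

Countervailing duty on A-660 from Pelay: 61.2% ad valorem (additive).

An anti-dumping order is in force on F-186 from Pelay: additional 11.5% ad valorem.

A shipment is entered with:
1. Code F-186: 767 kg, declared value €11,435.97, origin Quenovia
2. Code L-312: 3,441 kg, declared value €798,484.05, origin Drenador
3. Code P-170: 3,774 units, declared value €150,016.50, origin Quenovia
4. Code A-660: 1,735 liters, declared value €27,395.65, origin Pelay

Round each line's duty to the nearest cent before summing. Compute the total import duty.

Line 1 (F-186, Quenovia, 767 kg, €11,435.97):
Base rate for F-186 is 5%.
Origin Quenovia qualifies under the Durador–Quenovia agreement and F-186 is covered: preferential rate 0.5% applies instead.
The additional-duty order on F-186 targets Pelay, not Quenovia; it does not apply.
Duty = €11,435.97 × 0.5% = €57.18.
Line 2 (L-312, Drenador, 3,441 kg, €798,484.05):
Base rate for L-312 is 6% + €3.93/kg.
Duty = €798,484.05 × 6% + 3,441 × €3.93 = €61,432.17.
Line 3 (P-170, Quenovia, 3,774 units, €150,016.50):
Base rate for P-170 is 11.5% + €1.40/unit.
Origin Quenovia qualifies under the Durador–Quenovia agreement and P-170 is covered: preferential rate Free applies instead.
Duty = €150,016.50 × 0% = €0.00.
Line 4 (A-660, Pelay, 1,735 liters, €27,395.65):
Base rate for A-660 is 14.5%.
Additional duty on A-660 from Pelay: +61.2%. Applied ad valorem rate: 14.5% + 61.2% = 75.7%.
Duty = €27,395.65 × 75.7% = €20,738.51.
Total = €57.18 + €61,432.17 + €0.00 + €20,738.51 = €82,227.86.

€82,227.86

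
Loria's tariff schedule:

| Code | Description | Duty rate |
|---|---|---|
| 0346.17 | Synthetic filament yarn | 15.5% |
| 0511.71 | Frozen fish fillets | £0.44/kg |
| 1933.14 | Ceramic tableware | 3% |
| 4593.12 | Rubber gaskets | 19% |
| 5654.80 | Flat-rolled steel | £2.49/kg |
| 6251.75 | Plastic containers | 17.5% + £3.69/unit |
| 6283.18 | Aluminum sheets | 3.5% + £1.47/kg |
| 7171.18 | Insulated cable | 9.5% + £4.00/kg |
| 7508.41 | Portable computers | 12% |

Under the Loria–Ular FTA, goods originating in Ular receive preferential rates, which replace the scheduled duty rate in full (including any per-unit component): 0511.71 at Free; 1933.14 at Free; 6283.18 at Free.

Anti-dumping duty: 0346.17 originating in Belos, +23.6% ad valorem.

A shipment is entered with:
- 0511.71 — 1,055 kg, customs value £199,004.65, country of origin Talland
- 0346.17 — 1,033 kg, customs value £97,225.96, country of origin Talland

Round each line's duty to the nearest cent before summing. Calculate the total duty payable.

Line 1 (0511.71, Talland, 1,055 kg, £199,004.65):
Base rate for 0511.71 is £0.44/kg.
0511.71 has an FTA preferential rate, but origin Talland is not Ular; base rate stands.
Duty = 1,055 × £0.44 = £464.20.
Line 2 (0346.17, Talland, 1,033 kg, £97,225.96):
Base rate for 0346.17 is 15.5%.
The additional-duty order on 0346.17 targets Belos, not Talland; it does not apply.
Duty = £97,225.96 × 15.5% = £15,070.02.
Total = £464.20 + £15,070.02 = £15,534.22.

£15,534.22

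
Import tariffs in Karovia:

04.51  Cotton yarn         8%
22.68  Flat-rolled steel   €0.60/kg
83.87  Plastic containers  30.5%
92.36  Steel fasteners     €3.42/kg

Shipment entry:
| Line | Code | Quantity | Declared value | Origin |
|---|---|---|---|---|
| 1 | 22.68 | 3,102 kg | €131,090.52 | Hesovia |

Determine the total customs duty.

Line 1 (22.68, Hesovia, 3,102 kg, €131,090.52):
Base rate for 22.68 is €0.60/kg.
Duty = 3,102 × €0.60 = €1,861.20.

€1,861.20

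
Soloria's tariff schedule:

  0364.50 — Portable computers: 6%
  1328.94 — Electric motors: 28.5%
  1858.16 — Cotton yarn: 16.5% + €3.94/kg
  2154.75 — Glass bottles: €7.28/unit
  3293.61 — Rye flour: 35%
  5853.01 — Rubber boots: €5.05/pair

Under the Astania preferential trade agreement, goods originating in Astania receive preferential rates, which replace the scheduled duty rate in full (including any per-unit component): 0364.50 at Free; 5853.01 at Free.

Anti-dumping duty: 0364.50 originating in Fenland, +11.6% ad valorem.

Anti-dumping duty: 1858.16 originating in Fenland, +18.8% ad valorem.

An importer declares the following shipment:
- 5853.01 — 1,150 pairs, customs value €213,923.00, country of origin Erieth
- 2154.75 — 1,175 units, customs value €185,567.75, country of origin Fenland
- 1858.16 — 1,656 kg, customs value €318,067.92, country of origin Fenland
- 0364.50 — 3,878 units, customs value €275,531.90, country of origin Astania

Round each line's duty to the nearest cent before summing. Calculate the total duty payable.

Line 1 (5853.01, Erieth, 1,150 pairs, €213,923.00):
Base rate for 5853.01 is €5.05/pair.
5853.01 has an FTA preferential rate, but origin Erieth is not Astania; base rate stands.
Duty = 1,150 × €5.05 = €5,807.50.
Line 2 (2154.75, Fenland, 1,175 units, €185,567.75):
Base rate for 2154.75 is €7.28/unit.
Duty = 1,175 × €7.28 = €8,554.00.
Line 3 (1858.16, Fenland, 1,656 kg, €318,067.92):
Base rate for 1858.16 is 16.5% + €3.94/kg.
Additional duty on 1858.16 from Fenland: +18.8%. Applied ad valorem rate: 16.5% + 18.8% = 35.3%.
Duty = €318,067.92 × 35.3% + 1,656 × €3.94 = €118,802.62.
Line 4 (0364.50, Astania, 3,878 units, €275,531.90):
Base rate for 0364.50 is 6%.
Origin Astania qualifies under the Soloria–Astania agreement and 0364.50 is covered: preferential rate Free applies instead.
The additional-duty order on 0364.50 targets Fenland, not Astania; it does not apply.
Duty = €275,531.90 × 0% = €0.00.
Total = €5,807.50 + €8,554.00 + €118,802.62 + €0.00 = €133,164.12.

€133,164.12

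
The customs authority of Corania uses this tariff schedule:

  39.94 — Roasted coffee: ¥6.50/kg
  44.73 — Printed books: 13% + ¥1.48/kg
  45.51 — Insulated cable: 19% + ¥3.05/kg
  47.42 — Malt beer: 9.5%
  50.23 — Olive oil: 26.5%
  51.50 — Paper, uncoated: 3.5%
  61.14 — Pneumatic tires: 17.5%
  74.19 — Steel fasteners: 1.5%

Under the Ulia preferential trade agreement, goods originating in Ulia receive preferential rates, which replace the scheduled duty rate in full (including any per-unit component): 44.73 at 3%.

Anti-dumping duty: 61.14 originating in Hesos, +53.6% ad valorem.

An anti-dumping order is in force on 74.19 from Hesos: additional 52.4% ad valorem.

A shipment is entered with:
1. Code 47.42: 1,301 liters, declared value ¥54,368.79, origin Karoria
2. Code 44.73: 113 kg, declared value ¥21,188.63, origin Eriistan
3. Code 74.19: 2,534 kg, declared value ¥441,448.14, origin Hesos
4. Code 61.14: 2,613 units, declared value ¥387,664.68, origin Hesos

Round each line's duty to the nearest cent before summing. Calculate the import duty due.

¥521,656.94

Line 1 (47.42, Karoria, 1,301 liters, ¥54,368.79):
Base rate for 47.42 is 9.5%.
Duty = ¥54,368.79 × 9.5% = ¥5,165.04.
Line 2 (44.73, Eriistan, 113 kg, ¥21,188.63):
Base rate for 44.73 is 13% + ¥1.48/kg.
44.73 has an FTA preferential rate, but origin Eriistan is not Ulia; base rate stands.
Duty = ¥21,188.63 × 13% + 113 × ¥1.48 = ¥2,921.76.
Line 3 (74.19, Hesos, 2,534 kg, ¥441,448.14):
Base rate for 74.19 is 1.5%.
Additional duty on 74.19 from Hesos: +52.4%. Applied ad valorem rate: 1.5% + 52.4% = 53.9%.
Duty = ¥441,448.14 × 53.9% = ¥237,940.55.
Line 4 (61.14, Hesos, 2,613 units, ¥387,664.68):
Base rate for 61.14 is 17.5%.
Additional duty on 61.14 from Hesos: +53.6%. Applied ad valorem rate: 17.5% + 53.6% = 71.1%.
Duty = ¥387,664.68 × 71.1% = ¥275,629.59.
Total = ¥5,165.04 + ¥2,921.76 + ¥237,940.55 + ¥275,629.59 = ¥521,656.94.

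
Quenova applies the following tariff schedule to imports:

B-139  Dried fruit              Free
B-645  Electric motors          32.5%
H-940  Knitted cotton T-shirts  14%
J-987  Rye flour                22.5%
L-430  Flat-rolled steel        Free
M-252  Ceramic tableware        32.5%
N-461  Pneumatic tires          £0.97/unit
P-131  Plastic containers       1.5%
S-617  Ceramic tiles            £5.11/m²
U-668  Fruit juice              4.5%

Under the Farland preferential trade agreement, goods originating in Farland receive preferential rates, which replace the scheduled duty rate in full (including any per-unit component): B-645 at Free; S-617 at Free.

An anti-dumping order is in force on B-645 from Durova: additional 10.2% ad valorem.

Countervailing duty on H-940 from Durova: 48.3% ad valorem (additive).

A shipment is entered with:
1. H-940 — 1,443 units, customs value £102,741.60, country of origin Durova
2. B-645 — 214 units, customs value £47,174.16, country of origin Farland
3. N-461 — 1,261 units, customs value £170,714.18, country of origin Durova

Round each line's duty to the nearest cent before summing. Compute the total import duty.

Line 1 (H-940, Durova, 1,443 units, £102,741.60):
Base rate for H-940 is 14%.
Additional duty on H-940 from Durova: +48.3%. Applied ad valorem rate: 14% + 48.3% = 62.3%.
Duty = £102,741.60 × 62.3% = £64,008.02.
Line 2 (B-645, Farland, 214 units, £47,174.16):
Base rate for B-645 is 32.5%.
Origin Farland qualifies under the Quenova–Farland agreement and B-645 is covered: preferential rate Free applies instead.
The additional-duty order on B-645 targets Durova, not Farland; it does not apply.
Duty = £47,174.16 × 0% = £0.00.
Line 3 (N-461, Durova, 1,261 units, £170,714.18):
Base rate for N-461 is £0.97/unit.
Duty = 1,261 × £0.97 = £1,223.17.
Total = £64,008.02 + £0.00 + £1,223.17 = £65,231.19.

£65,231.19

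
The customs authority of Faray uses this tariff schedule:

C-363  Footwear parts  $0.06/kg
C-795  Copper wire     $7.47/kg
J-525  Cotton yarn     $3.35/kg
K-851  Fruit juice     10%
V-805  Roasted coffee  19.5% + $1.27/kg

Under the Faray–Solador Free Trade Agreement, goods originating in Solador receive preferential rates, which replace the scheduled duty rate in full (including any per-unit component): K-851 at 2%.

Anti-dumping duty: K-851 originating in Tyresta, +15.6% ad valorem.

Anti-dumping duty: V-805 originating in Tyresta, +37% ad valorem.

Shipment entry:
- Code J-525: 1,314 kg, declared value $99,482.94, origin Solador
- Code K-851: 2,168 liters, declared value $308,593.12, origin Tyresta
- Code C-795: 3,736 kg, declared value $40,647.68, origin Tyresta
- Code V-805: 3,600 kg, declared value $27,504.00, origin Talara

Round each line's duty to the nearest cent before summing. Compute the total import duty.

$121,244.94

Line 1 (J-525, Solador, 1,314 kg, $99,482.94):
Base rate for J-525 is $3.35/kg.
Origin Solador is the FTA partner but J-525 is not on the preference list; base rate stands.
Duty = 1,314 × $3.35 = $4,401.90.
Line 2 (K-851, Tyresta, 2,168 liters, $308,593.12):
Base rate for K-851 is 10%.
K-851 has an FTA preferential rate, but origin Tyresta is not Solador; base rate stands.
Additional duty on K-851 from Tyresta: +15.6%. Applied ad valorem rate: 10% + 15.6% = 25.6%.
Duty = $308,593.12 × 25.6% = $78,999.84.
Line 3 (C-795, Tyresta, 3,736 kg, $40,647.68):
Base rate for C-795 is $7.47/kg.
Duty = 3,736 × $7.47 = $27,907.92.
Line 4 (V-805, Talara, 3,600 kg, $27,504.00):
Base rate for V-805 is 19.5% + $1.27/kg.
The additional-duty order on V-805 targets Tyresta, not Talara; it does not apply.
Duty = $27,504.00 × 19.5% + 3,600 × $1.27 = $9,935.28.
Total = $4,401.90 + $78,999.84 + $27,907.92 + $9,935.28 = $121,244.94.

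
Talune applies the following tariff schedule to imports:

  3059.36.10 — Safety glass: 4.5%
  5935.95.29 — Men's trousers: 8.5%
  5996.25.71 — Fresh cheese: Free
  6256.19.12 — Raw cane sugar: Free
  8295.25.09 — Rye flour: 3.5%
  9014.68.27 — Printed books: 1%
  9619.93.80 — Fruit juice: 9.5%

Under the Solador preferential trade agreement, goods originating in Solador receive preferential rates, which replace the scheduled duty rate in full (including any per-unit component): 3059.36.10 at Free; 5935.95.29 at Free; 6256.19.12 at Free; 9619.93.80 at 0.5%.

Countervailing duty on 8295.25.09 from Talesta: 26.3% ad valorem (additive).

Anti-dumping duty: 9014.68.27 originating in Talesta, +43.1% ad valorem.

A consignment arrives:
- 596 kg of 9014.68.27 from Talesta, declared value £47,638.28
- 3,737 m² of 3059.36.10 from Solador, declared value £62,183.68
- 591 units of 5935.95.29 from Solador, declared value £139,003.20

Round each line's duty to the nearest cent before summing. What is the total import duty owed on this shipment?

£21,008.48

Line 1 (9014.68.27, Talesta, 596 kg, £47,638.28):
Base rate for 9014.68.27 is 1%.
Additional duty on 9014.68.27 from Talesta: +43.1%. Applied ad valorem rate: 1% + 43.1% = 44.1%.
Duty = £47,638.28 × 44.1% = £21,008.48.
Line 2 (3059.36.10, Solador, 3,737 m², £62,183.68):
Base rate for 3059.36.10 is 4.5%.
Origin Solador qualifies under the Talune–Solador agreement and 3059.36.10 is covered: preferential rate Free applies instead.
Duty = £62,183.68 × 0% = £0.00.
Line 3 (5935.95.29, Solador, 591 units, £139,003.20):
Base rate for 5935.95.29 is 8.5%.
Origin Solador qualifies under the Talune–Solador agreement and 5935.95.29 is covered: preferential rate Free applies instead.
Duty = £139,003.20 × 0% = £0.00.
Total = £21,008.48 + £0.00 + £0.00 = £21,008.48.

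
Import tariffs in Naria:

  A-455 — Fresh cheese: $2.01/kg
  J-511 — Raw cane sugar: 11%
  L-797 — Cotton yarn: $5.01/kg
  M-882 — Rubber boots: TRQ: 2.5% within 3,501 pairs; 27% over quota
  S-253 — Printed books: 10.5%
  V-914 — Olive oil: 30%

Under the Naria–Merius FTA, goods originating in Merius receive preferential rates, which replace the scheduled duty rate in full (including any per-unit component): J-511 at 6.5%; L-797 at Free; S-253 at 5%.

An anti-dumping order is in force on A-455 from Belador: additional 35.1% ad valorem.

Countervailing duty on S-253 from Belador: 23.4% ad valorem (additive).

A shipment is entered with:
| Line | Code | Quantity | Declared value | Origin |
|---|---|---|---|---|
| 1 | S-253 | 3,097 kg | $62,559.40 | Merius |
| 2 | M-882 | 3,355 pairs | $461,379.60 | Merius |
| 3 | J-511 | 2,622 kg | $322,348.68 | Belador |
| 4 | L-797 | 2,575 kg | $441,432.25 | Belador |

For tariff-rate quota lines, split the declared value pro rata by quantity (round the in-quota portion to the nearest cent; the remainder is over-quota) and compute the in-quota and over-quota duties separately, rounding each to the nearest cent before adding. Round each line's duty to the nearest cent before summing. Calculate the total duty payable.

Line 1 (S-253, Merius, 3,097 kg, $62,559.40):
Base rate for S-253 is 10.5%.
Origin Merius qualifies under the Naria–Merius agreement and S-253 is covered: preferential rate 5% applies instead.
The additional-duty order on S-253 targets Belador, not Merius; it does not apply.
Duty = $62,559.40 × 5% = $3,127.97.
Line 2 (M-882, Merius, 3,355 pairs, $461,379.60):
Code M-882 is under a tariff-rate quota (threshold 3,501 pairs). Quantity 3,355 pairs is within the quota, so the in-quota rate 2.5% applies to the full value.
Duty = $461,379.60 × 2.5% = $11,534.49.
Line 3 (J-511, Belador, 2,622 kg, $322,348.68):
Base rate for J-511 is 11%.
J-511 has an FTA preferential rate, but origin Belador is not Merius; base rate stands.
Duty = $322,348.68 × 11% = $35,458.35.
Line 4 (L-797, Belador, 2,575 kg, $441,432.25):
Base rate for L-797 is $5.01/kg.
L-797 has an FTA preferential rate, but origin Belador is not Merius; base rate stands.
Duty = 2,575 × $5.01 = $12,900.75.
Total = $3,127.97 + $11,534.49 + $35,458.35 + $12,900.75 = $63,021.56.

$63,021.56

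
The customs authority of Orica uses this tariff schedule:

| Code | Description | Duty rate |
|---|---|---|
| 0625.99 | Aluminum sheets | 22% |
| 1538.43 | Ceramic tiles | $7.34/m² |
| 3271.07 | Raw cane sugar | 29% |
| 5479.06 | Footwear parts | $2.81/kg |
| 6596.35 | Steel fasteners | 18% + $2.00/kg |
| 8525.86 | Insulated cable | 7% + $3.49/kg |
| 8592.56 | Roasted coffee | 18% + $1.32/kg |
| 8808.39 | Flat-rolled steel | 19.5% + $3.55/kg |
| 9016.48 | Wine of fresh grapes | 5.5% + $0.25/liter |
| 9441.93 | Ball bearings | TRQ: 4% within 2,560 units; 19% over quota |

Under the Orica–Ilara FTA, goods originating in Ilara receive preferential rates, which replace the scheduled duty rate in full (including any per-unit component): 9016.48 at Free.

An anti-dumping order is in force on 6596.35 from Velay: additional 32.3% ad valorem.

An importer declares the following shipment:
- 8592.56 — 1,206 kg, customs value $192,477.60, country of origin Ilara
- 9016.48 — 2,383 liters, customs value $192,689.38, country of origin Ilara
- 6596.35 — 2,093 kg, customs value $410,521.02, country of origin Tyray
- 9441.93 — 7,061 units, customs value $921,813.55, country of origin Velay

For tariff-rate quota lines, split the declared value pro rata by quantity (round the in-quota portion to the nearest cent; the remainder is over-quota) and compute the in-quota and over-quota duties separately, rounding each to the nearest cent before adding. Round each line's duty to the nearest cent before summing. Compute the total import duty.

$239,331.04

Line 1 (8592.56, Ilara, 1,206 kg, $192,477.60):
Base rate for 8592.56 is 18% + $1.32/kg.
Origin Ilara is the FTA partner but 8592.56 is not on the preference list; base rate stands.
Duty = $192,477.60 × 18% + 1,206 × $1.32 = $36,237.89.
Line 2 (9016.48, Ilara, 2,383 liters, $192,689.38):
Base rate for 9016.48 is 5.5% + $0.25/liter.
Origin Ilara qualifies under the Orica–Ilara agreement and 9016.48 is covered: preferential rate Free applies instead.
Duty = $192,689.38 × 0% = $0.00.
Line 3 (6596.35, Tyray, 2,093 kg, $410,521.02):
Base rate for 6596.35 is 18% + $2.00/kg.
The additional-duty order on 6596.35 targets Velay, not Tyray; it does not apply.
Duty = $410,521.02 × 18% + 2,093 × $2.00 = $78,079.78.
Line 4 (9441.93, Velay, 7,061 units, $921,813.55):
Code 9441.93 is under a tariff-rate quota (threshold 2,560 units). In-quota: 2,560 units at 4%; over-quota: 4,501 units at 19%.
Pro-rata value split: in-quota = $921,813.55 × 2,560/7,061 = $334,208.00; over-quota = $921,813.55 − $334,208.00 = $587,605.55.
In-quota duty = $334,208.00 × 4% = $13,368.32. Over-quota duty = $587,605.55 × 19% = $111,645.05.
Line duty = $13,368.32 + $111,645.05 = $125,013.37.
Total = $36,237.89 + $0.00 + $78,079.78 + $125,013.37 = $239,331.04.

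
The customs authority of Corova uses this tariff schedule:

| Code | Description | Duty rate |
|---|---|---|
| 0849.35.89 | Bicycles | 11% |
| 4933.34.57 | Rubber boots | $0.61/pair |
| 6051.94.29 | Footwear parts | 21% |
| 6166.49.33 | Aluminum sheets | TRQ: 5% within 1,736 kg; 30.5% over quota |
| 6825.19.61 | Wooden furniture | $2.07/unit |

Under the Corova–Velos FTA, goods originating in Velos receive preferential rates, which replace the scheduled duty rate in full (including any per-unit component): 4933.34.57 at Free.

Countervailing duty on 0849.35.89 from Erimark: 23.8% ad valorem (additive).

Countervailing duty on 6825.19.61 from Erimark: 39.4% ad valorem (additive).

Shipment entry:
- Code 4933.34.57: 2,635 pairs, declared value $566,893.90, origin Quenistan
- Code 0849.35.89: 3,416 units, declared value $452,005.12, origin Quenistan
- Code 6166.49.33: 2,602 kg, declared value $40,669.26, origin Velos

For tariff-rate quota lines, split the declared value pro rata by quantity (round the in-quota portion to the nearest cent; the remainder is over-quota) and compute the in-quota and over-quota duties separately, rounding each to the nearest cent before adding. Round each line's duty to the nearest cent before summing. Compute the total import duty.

$56,812.94

Line 1 (4933.34.57, Quenistan, 2,635 pairs, $566,893.90):
Base rate for 4933.34.57 is $0.61/pair.
4933.34.57 has an FTA preferential rate, but origin Quenistan is not Velos; base rate stands.
Duty = 2,635 × $0.61 = $1,607.35.
Line 2 (0849.35.89, Quenistan, 3,416 units, $452,005.12):
Base rate for 0849.35.89 is 11%.
The additional-duty order on 0849.35.89 targets Erimark, not Quenistan; it does not apply.
Duty = $452,005.12 × 11% = $49,720.56.
Line 3 (6166.49.33, Velos, 2,602 kg, $40,669.26):
Code 6166.49.33 is under a tariff-rate quota (threshold 1,736 kg). In-quota: 1,736 kg at 5%; over-quota: 866 kg at 30.5%.
Pro-rata value split: in-quota = $40,669.26 × 1,736/2,602 = $27,133.68; over-quota = $40,669.26 − $27,133.68 = $13,535.58.
In-quota duty = $27,133.68 × 5% = $1,356.68. Over-quota duty = $13,535.58 × 30.5% = $4,128.35.
Line duty = $1,356.68 + $4,128.35 = $5,485.03.
Total = $1,607.35 + $49,720.56 + $5,485.03 = $56,812.94.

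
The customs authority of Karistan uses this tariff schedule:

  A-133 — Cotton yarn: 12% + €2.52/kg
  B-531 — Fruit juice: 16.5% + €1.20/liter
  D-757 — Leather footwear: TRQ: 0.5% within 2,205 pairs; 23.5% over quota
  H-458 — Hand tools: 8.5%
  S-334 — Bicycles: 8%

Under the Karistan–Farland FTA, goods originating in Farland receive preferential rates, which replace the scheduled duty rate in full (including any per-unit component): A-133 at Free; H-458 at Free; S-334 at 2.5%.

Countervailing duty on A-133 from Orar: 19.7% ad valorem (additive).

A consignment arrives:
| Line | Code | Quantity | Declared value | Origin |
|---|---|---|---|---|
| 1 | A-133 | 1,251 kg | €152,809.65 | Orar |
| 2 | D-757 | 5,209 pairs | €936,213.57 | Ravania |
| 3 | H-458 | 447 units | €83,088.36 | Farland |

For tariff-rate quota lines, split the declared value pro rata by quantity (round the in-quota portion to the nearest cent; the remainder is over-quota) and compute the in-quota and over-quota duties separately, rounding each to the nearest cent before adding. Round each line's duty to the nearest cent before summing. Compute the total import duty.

Line 1 (A-133, Orar, 1,251 kg, €152,809.65):
Base rate for A-133 is 12% + €2.52/kg.
A-133 has an FTA preferential rate, but origin Orar is not Farland; base rate stands.
Additional duty on A-133 from Orar: +19.7%. Applied ad valorem rate: 12% + 19.7% = 31.7%.
Duty = €152,809.65 × 31.7% + 1,251 × €2.52 = €51,593.18.
Line 2 (D-757, Ravania, 5,209 pairs, €936,213.57):
Code D-757 is under a tariff-rate quota (threshold 2,205 pairs). In-quota: 2,205 pairs at 0.5%; over-quota: 3,004 pairs at 23.5%.
Pro-rata value split: in-quota = €936,213.57 × 2,205/5,209 = €396,304.65; over-quota = €936,213.57 − €396,304.65 = €539,908.92.
In-quota duty = €396,304.65 × 0.5% = €1,981.52. Over-quota duty = €539,908.92 × 23.5% = €126,878.60.
Line duty = €1,981.52 + €126,878.60 = €128,860.12.
Line 3 (H-458, Farland, 447 units, €83,088.36):
Base rate for H-458 is 8.5%.
Origin Farland qualifies under the Karistan–Farland agreement and H-458 is covered: preferential rate Free applies instead.
Duty = €83,088.36 × 0% = €0.00.
Total = €51,593.18 + €128,860.12 + €0.00 = €180,453.30.

€180,453.30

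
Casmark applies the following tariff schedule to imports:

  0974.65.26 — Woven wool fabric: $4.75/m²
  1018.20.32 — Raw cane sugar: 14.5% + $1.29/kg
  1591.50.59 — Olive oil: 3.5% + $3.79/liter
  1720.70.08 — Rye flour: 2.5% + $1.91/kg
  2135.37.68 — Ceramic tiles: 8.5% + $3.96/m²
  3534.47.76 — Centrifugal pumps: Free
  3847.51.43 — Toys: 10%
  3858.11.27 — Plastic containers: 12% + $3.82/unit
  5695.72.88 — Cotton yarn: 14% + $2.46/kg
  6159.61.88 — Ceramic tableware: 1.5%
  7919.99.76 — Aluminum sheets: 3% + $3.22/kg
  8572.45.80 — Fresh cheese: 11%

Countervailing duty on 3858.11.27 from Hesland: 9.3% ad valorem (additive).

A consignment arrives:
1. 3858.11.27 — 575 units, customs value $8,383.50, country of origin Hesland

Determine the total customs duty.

$3,982.19

Line 1 (3858.11.27, Hesland, 575 units, $8,383.50):
Base rate for 3858.11.27 is 12% + $3.82/unit.
Additional duty on 3858.11.27 from Hesland: +9.3%. Applied ad valorem rate: 12% + 9.3% = 21.3%.
Duty = $8,383.50 × 21.3% + 575 × $3.82 = $3,982.19.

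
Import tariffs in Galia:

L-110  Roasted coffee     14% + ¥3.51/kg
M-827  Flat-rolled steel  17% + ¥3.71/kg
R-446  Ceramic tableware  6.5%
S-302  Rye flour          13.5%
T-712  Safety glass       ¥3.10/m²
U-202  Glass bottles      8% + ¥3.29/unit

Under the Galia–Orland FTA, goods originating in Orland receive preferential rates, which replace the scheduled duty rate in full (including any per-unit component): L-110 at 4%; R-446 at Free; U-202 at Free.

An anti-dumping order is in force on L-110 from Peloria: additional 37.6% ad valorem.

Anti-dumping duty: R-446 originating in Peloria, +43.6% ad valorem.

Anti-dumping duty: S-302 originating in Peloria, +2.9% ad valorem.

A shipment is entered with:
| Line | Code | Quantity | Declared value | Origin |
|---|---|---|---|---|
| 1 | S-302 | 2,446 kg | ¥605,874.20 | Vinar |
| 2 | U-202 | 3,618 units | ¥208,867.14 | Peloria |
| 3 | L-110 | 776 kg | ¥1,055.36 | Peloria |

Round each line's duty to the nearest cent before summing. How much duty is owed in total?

¥113,673.94

Line 1 (S-302, Vinar, 2,446 kg, ¥605,874.20):
Base rate for S-302 is 13.5%.
The additional-duty order on S-302 targets Peloria, not Vinar; it does not apply.
Duty = ¥605,874.20 × 13.5% = ¥81,793.02.
Line 2 (U-202, Peloria, 3,618 units, ¥208,867.14):
Base rate for U-202 is 8% + ¥3.29/unit.
U-202 has an FTA preferential rate, but origin Peloria is not Orland; base rate stands.
Duty = ¥208,867.14 × 8% + 3,618 × ¥3.29 = ¥28,612.59.
Line 3 (L-110, Peloria, 776 kg, ¥1,055.36):
Base rate for L-110 is 14% + ¥3.51/kg.
L-110 has an FTA preferential rate, but origin Peloria is not Orland; base rate stands.
Additional duty on L-110 from Peloria: +37.6%. Applied ad valorem rate: 14% + 37.6% = 51.6%.
Duty = ¥1,055.36 × 51.6% + 776 × ¥3.51 = ¥3,268.33.
Total = ¥81,793.02 + ¥28,612.59 + ¥3,268.33 = ¥113,673.94.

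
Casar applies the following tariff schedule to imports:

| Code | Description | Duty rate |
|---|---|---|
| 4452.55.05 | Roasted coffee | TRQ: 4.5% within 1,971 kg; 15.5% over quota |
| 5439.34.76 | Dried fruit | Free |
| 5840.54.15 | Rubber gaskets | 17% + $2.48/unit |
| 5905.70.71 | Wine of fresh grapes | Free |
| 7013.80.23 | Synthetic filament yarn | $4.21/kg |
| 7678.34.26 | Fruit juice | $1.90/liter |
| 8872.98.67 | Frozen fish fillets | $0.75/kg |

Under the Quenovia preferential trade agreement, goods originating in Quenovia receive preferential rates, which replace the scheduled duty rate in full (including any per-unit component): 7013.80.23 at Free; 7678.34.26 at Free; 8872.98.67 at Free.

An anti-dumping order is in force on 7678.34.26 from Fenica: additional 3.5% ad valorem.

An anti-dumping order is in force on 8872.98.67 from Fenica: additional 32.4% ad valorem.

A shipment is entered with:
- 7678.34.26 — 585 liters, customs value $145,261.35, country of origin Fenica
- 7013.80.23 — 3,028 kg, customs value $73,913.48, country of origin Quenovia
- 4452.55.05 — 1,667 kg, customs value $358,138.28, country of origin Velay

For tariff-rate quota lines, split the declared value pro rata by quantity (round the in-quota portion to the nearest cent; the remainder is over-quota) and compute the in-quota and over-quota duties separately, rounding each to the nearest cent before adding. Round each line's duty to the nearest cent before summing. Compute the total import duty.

Line 1 (7678.34.26, Fenica, 585 liters, $145,261.35):
Base rate for 7678.34.26 is $1.90/liter.
7678.34.26 has an FTA preferential rate, but origin Fenica is not Quenovia; base rate stands.
Additional duty on 7678.34.26 from Fenica: +3.5% ad valorem. Applied ad valorem rate = 3.5%.
Duty = $145,261.35 × 3.5% + 585 × $1.90 = $6,195.65.
Line 2 (7013.80.23, Quenovia, 3,028 kg, $73,913.48):
Base rate for 7013.80.23 is $4.21/kg.
Origin Quenovia qualifies under the Casar–Quenovia agreement and 7013.80.23 is covered: preferential rate Free applies instead.
Duty = $73,913.48 × 0% = $0.00.
Line 3 (4452.55.05, Velay, 1,667 kg, $358,138.28):
Code 4452.55.05 is under a tariff-rate quota (threshold 1,971 kg). Quantity 1,667 kg is within the quota, so the in-quota rate 4.5% applies to the full value.
Duty = $358,138.28 × 4.5% = $16,116.22.
Total = $6,195.65 + $0.00 + $16,116.22 = $22,311.87.

$22,311.87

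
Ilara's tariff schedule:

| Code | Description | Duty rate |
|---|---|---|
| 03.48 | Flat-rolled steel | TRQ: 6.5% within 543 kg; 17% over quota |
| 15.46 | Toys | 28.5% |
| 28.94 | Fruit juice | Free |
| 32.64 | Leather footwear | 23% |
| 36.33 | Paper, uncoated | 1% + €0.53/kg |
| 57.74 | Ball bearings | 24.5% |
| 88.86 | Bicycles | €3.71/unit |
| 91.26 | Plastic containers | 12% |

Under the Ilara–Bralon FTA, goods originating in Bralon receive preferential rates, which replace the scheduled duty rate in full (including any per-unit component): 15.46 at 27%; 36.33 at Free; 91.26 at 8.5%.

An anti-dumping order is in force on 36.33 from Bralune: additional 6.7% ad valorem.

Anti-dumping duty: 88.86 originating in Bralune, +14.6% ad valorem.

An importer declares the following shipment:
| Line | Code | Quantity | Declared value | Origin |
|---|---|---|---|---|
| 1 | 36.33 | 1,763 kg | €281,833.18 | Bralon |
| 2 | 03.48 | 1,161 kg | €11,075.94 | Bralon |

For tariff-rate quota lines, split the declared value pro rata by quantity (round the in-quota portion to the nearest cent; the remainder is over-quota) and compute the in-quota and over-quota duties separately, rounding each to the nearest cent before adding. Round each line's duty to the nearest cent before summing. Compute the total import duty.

€1,338.98

Line 1 (36.33, Bralon, 1,763 kg, €281,833.18):
Base rate for 36.33 is 1% + €0.53/kg.
Origin Bralon qualifies under the Ilara–Bralon agreement and 36.33 is covered: preferential rate Free applies instead.
The additional-duty order on 36.33 targets Bralune, not Bralon; it does not apply.
Duty = €281,833.18 × 0% = €0.00.
Line 2 (03.48, Bralon, 1,161 kg, €11,075.94):
Code 03.48 is under a tariff-rate quota (threshold 543 kg). In-quota: 543 kg at 6.5%; over-quota: 618 kg at 17%.
Pro-rata value split: in-quota = €11,075.94 × 543/1,161 = €5,180.22; over-quota = €11,075.94 − €5,180.22 = €5,895.72.
In-quota duty = €5,180.22 × 6.5% = €336.71. Over-quota duty = €5,895.72 × 17% = €1,002.27.
Line duty = €336.71 + €1,002.27 = €1,338.98.
Total = €0.00 + €1,338.98 = €1,338.98.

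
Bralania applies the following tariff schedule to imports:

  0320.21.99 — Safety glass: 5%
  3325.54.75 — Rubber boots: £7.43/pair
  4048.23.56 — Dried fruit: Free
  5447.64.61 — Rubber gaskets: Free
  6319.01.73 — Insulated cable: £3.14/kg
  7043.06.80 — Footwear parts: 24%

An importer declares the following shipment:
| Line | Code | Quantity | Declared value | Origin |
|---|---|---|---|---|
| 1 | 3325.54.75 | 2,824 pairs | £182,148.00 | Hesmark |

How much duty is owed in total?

Line 1 (3325.54.75, Hesmark, 2,824 pairs, £182,148.00):
Base rate for 3325.54.75 is £7.43/pair.
Duty = 2,824 × £7.43 = £20,982.32.

£20,982.32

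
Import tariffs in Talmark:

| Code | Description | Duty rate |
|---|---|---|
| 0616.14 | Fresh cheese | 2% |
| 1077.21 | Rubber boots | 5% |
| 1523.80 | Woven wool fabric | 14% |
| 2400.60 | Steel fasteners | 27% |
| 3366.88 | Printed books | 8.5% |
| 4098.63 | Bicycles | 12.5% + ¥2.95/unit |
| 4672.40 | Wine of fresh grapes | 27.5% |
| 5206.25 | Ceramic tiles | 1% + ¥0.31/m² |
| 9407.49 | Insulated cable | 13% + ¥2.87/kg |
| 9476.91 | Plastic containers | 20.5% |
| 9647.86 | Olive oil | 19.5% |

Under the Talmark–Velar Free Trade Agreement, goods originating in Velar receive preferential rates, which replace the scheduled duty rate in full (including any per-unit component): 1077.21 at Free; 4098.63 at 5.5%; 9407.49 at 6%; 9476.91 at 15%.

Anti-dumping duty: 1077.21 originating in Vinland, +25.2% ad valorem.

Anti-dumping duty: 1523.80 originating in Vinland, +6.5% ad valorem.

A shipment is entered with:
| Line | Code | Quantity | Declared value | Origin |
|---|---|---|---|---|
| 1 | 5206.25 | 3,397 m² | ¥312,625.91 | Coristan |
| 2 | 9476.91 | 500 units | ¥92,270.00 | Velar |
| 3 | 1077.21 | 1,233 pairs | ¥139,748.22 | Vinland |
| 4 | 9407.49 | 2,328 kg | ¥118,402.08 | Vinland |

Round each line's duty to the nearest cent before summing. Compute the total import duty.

¥82,297.42

Line 1 (5206.25, Coristan, 3,397 m², ¥312,625.91):
Base rate for 5206.25 is 1% + ¥0.31/m².
Duty = ¥312,625.91 × 1% + 3,397 × ¥0.31 = ¥4,179.33.
Line 2 (9476.91, Velar, 500 units, ¥92,270.00):
Base rate for 9476.91 is 20.5%.
Origin Velar qualifies under the Talmark–Velar agreement and 9476.91 is covered: preferential rate 15% applies instead.
Duty = ¥92,270.00 × 15% = ¥13,840.50.
Line 3 (1077.21, Vinland, 1,233 pairs, ¥139,748.22):
Base rate for 1077.21 is 5%.
1077.21 has an FTA preferential rate, but origin Vinland is not Velar; base rate stands.
Additional duty on 1077.21 from Vinland: +25.2%. Applied ad valorem rate: 5% + 25.2% = 30.2%.
Duty = ¥139,748.22 × 30.2% = ¥42,203.96.
Line 4 (9407.49, Vinland, 2,328 kg, ¥118,402.08):
Base rate for 9407.49 is 13% + ¥2.87/kg.
9407.49 has an FTA preferential rate, but origin Vinland is not Velar; base rate stands.
Duty = ¥118,402.08 × 13% + 2,328 × ¥2.87 = ¥22,073.63.
Total = ¥4,179.33 + ¥13,840.50 + ¥42,203.96 + ¥22,073.63 = ¥82,297.42.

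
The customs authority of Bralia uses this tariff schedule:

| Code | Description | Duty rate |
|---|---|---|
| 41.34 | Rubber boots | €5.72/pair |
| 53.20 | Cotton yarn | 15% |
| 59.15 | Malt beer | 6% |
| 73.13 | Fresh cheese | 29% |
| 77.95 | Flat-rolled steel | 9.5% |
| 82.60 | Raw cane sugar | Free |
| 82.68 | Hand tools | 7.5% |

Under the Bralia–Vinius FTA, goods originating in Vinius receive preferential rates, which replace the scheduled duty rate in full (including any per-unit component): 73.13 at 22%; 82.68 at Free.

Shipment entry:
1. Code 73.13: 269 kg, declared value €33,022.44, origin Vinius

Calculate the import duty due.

Line 1 (73.13, Vinius, 269 kg, €33,022.44):
Base rate for 73.13 is 29%.
Origin Vinius qualifies under the Bralia–Vinius agreement and 73.13 is covered: preferential rate 22% applies instead.
Duty = €33,022.44 × 22% = €7,264.94.

€7,264.94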